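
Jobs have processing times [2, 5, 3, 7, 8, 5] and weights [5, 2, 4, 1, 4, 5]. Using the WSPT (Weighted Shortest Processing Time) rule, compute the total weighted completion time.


Compute p/w ratios and sort ascending (WSPT): [(2, 5), (3, 4), (5, 5), (8, 4), (5, 2), (7, 1)]
Compute weighted completion times:
  Job (p=2,w=5): C=2, w*C=5*2=10
  Job (p=3,w=4): C=5, w*C=4*5=20
  Job (p=5,w=5): C=10, w*C=5*10=50
  Job (p=8,w=4): C=18, w*C=4*18=72
  Job (p=5,w=2): C=23, w*C=2*23=46
  Job (p=7,w=1): C=30, w*C=1*30=30
Total weighted completion time = 228

228


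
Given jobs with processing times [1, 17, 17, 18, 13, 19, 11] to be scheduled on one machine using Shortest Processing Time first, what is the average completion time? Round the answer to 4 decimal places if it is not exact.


Sort jobs by processing time (SPT order): [1, 11, 13, 17, 17, 18, 19]
Compute completion times sequentially:
  Job 1: processing = 1, completes at 1
  Job 2: processing = 11, completes at 12
  Job 3: processing = 13, completes at 25
  Job 4: processing = 17, completes at 42
  Job 5: processing = 17, completes at 59
  Job 6: processing = 18, completes at 77
  Job 7: processing = 19, completes at 96
Sum of completion times = 312
Average completion time = 312/7 = 44.5714

44.5714


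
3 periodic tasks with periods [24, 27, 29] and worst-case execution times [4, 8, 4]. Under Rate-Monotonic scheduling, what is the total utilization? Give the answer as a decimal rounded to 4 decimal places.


Compute individual utilizations (exact fractions):
  Task 1: C/T = 4/24 = 1/6 (approx. 0.1667)
  Task 2: C/T = 8/27 (approx. 0.2963)
  Task 3: C/T = 4/29 (approx. 0.1379)
Total utilization U = 1/6 + 8/27 + 4/29 = 941/1566
Rounded to 4 decimal places: U = 0.6009
RM (Liu & Layland) bound for 3 tasks = 0.779763; compare with U = 941/1566 (approx. 0.600894)
U <= bound, so schedulable by RM sufficient condition.

0.6009


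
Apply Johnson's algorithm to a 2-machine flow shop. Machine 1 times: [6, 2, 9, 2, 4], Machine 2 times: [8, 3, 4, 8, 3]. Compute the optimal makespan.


Apply Johnson's rule:
  Group 1 (a <= b): [(2, 2, 3), (4, 2, 8), (1, 6, 8)]
  Group 2 (a > b): [(3, 9, 4), (5, 4, 3)]
Optimal job order: [2, 4, 1, 3, 5]
Schedule:
  Job 2: M1 done at 2, M2 done at 5
  Job 4: M1 done at 4, M2 done at 13
  Job 1: M1 done at 10, M2 done at 21
  Job 3: M1 done at 19, M2 done at 25
  Job 5: M1 done at 23, M2 done at 28
Makespan = 28

28


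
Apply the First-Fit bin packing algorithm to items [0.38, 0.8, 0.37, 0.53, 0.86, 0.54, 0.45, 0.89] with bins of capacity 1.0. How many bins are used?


Place items sequentially using First-Fit:
  Item 0.38 -> new Bin 1
  Item 0.8 -> new Bin 2
  Item 0.37 -> Bin 1 (now 0.75)
  Item 0.53 -> new Bin 3
  Item 0.86 -> new Bin 4
  Item 0.54 -> new Bin 5
  Item 0.45 -> Bin 3 (now 0.98)
  Item 0.89 -> new Bin 6
Total bins used = 6

6


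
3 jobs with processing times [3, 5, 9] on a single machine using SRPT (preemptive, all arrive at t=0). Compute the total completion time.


Since all jobs arrive at t=0, SRPT equals SPT ordering.
SPT order: [3, 5, 9]
Completion times:
  Job 1: p=3, C=3
  Job 2: p=5, C=8
  Job 3: p=9, C=17
Total completion time = 3 + 8 + 17 = 28

28


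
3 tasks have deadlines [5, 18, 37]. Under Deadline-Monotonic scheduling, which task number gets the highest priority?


Sort tasks by relative deadline (ascending):
  Task 1: deadline = 5
  Task 2: deadline = 18
  Task 3: deadline = 37
Priority order (highest first): [1, 2, 3]
Highest priority task = 1

1


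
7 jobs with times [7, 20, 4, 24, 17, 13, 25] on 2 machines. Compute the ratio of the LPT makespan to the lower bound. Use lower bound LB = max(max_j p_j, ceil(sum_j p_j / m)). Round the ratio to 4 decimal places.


LPT order: [25, 24, 20, 17, 13, 7, 4]
Machine loads after assignment: [55, 55]
LPT makespan = 55
Lower bound = max(max_job, ceil(total/2)) = max(25, 55) = 55
Ratio = 55 / 55 = 1.0

1.0


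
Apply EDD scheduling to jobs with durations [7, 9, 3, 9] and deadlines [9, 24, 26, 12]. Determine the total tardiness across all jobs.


Sort by due date (EDD order): [(7, 9), (9, 12), (9, 24), (3, 26)]
Compute completion times and tardiness:
  Job 1: p=7, d=9, C=7, tardiness=max(0,7-9)=0
  Job 2: p=9, d=12, C=16, tardiness=max(0,16-12)=4
  Job 3: p=9, d=24, C=25, tardiness=max(0,25-24)=1
  Job 4: p=3, d=26, C=28, tardiness=max(0,28-26)=2
Total tardiness = 7

7


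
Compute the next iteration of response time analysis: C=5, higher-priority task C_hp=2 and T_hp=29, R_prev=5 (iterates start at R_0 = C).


R_next = C + ceil(R_prev / T_hp) * C_hp
ceil(5 / 29) = ceil(0.1724) = 1
Interference = 1 * 2 = 2
R_next = 5 + 2 = 7

7


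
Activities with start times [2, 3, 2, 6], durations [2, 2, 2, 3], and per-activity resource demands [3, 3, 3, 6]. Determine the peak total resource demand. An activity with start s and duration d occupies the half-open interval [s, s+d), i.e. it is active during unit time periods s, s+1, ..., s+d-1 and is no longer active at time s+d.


Each activity i is active on [start_i, start_i + duration_i).
Compute total resource usage per time slot:
  t=0: active resources = [], total = 0
  t=1: active resources = [], total = 0
  t=2: active resources = [3, 3], total = 6
  t=3: active resources = [3, 3, 3], total = 9
  t=4: active resources = [3], total = 3
  t=5: active resources = [], total = 0
  t=6: active resources = [6], total = 6
  t=7: active resources = [6], total = 6
  t=8: active resources = [6], total = 6
Peak resource demand = 9

9


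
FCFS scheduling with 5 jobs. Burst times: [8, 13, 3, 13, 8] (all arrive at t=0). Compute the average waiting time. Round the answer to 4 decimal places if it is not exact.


FCFS order (as given): [8, 13, 3, 13, 8]
Waiting times:
  Job 1: wait = 0
  Job 2: wait = 8
  Job 3: wait = 21
  Job 4: wait = 24
  Job 5: wait = 37
Sum of waiting times = 90
Average waiting time = 90/5 = 18.0

18.0


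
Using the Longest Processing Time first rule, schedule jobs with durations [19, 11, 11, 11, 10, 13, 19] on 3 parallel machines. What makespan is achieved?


Sort jobs in decreasing order (LPT): [19, 19, 13, 11, 11, 11, 10]
Assign each job to the least loaded machine:
  Machine 1: jobs [19, 11], load = 30
  Machine 2: jobs [19, 11], load = 30
  Machine 3: jobs [13, 11, 10], load = 34
Makespan = max load = 34

34


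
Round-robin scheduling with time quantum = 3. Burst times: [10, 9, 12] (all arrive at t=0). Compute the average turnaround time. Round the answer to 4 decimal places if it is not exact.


Time quantum = 3
Execution trace:
  J1 runs 3 units, time = 3
  J2 runs 3 units, time = 6
  J3 runs 3 units, time = 9
  J1 runs 3 units, time = 12
  J2 runs 3 units, time = 15
  J3 runs 3 units, time = 18
  J1 runs 3 units, time = 21
  J2 runs 3 units, time = 24
  J3 runs 3 units, time = 27
  J1 runs 1 units, time = 28
  J3 runs 3 units, time = 31
Finish times: [28, 24, 31]
Average turnaround = 83/3 = 27.6667

27.6667


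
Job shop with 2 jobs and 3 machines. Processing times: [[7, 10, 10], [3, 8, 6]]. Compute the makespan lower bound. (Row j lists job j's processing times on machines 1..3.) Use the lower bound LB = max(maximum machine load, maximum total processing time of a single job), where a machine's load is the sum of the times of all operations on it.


Machine loads:
  Machine 1: 7 + 3 = 10
  Machine 2: 10 + 8 = 18
  Machine 3: 10 + 6 = 16
Max machine load = 18
Job totals:
  Job 1: 27
  Job 2: 17
Max job total = 27
Lower bound = max(18, 27) = 27

27


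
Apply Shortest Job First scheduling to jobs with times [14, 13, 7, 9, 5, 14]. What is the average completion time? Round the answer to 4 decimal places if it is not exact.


SJF order (ascending): [5, 7, 9, 13, 14, 14]
Completion times:
  Job 1: burst=5, C=5
  Job 2: burst=7, C=12
  Job 3: burst=9, C=21
  Job 4: burst=13, C=34
  Job 5: burst=14, C=48
  Job 6: burst=14, C=62
Average completion = 182/6 = 30.3333

30.3333


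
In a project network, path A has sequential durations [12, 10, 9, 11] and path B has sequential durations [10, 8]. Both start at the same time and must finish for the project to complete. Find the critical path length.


Path A total = 12 + 10 + 9 + 11 = 42
Path B total = 10 + 8 = 18
Critical path = longest path = max(42, 18) = 42

42


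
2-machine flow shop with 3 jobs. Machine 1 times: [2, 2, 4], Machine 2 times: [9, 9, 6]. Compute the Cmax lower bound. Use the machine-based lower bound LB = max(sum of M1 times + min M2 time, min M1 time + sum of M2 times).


LB1 = sum(M1 times) + min(M2 times) = 8 + 6 = 14
LB2 = min(M1 times) + sum(M2 times) = 2 + 24 = 26
Lower bound = max(LB1, LB2) = max(14, 26) = 26

26


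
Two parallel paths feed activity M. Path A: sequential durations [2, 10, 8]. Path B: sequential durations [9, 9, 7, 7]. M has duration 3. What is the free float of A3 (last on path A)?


ES(A3) = sum of predecessors on chain A = 12
EF(A3) = ES + duration = 12 + 8 = 20
Successor of A3 is M. ES(M) = max(sum(A), sum(B)) = max(20, 32) = 32
Free float = ES(successor) - EF(current) = 32 - 20 = 12

12


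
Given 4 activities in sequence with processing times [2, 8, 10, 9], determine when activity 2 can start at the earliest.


Activity 2 starts after activities 1 through 1 complete.
Predecessor durations: [2]
ES = 2 = 2

2


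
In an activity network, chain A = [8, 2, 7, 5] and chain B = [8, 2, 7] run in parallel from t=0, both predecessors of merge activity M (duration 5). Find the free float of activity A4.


ES(A4) = sum of predecessors on chain A = 17
EF(A4) = ES + duration = 17 + 5 = 22
Successor of A4 is M. ES(M) = max(sum(A), sum(B)) = max(22, 17) = 22
Free float = ES(successor) - EF(current) = 22 - 22 = 0

0


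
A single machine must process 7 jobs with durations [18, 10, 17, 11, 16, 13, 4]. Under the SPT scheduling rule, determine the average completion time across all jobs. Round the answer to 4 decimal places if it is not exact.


Sort jobs by processing time (SPT order): [4, 10, 11, 13, 16, 17, 18]
Compute completion times sequentially:
  Job 1: processing = 4, completes at 4
  Job 2: processing = 10, completes at 14
  Job 3: processing = 11, completes at 25
  Job 4: processing = 13, completes at 38
  Job 5: processing = 16, completes at 54
  Job 6: processing = 17, completes at 71
  Job 7: processing = 18, completes at 89
Sum of completion times = 295
Average completion time = 295/7 = 42.1429

42.1429


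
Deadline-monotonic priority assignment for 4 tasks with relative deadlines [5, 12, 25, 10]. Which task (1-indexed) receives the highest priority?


Sort tasks by relative deadline (ascending):
  Task 1: deadline = 5
  Task 4: deadline = 10
  Task 2: deadline = 12
  Task 3: deadline = 25
Priority order (highest first): [1, 4, 2, 3]
Highest priority task = 1

1


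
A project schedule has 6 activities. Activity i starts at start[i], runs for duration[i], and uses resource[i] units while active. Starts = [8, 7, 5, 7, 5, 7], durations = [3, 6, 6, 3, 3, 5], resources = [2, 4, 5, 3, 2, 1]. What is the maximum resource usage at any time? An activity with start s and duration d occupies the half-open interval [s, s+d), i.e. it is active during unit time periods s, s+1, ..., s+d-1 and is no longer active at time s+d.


Each activity i is active on [start_i, start_i + duration_i).
Compute total resource usage per time slot:
  t=0: active resources = [], total = 0
  t=1: active resources = [], total = 0
  t=2: active resources = [], total = 0
  t=3: active resources = [], total = 0
  t=4: active resources = [], total = 0
  t=5: active resources = [5, 2], total = 7
  t=6: active resources = [5, 2], total = 7
  t=7: active resources = [4, 5, 3, 2, 1], total = 15
  t=8: active resources = [2, 4, 5, 3, 1], total = 15
  t=9: active resources = [2, 4, 5, 3, 1], total = 15
  t=10: active resources = [2, 4, 5, 1], total = 12
  t=11: active resources = [4, 1], total = 5
  t=12: active resources = [4], total = 4
Peak resource demand = 15

15


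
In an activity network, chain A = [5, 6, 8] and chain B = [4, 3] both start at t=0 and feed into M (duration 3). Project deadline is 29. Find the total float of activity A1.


Forward pass: ES(A1) = sum of predecessors on chain A = 0
EF = ES + duration = 0 + 5 = 5
Backward pass: LF(M) = deadline = 29; LS(M) = 29 - 3 = 26
LF(A1) = LS(M) - sum(successors on chain A) = 26 - 14 = 12
LS = LF - duration = 12 - 5 = 7
Total float = LS - ES = 7 - 0 = 7

7


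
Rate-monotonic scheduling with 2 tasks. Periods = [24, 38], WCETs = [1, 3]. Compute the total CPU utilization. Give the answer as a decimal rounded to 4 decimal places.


Compute individual utilizations (exact fractions):
  Task 1: C/T = 1/24 (approx. 0.0417)
  Task 2: C/T = 3/38 (approx. 0.0789)
Total utilization U = 1/24 + 3/38 = 55/456
Rounded to 4 decimal places: U = 0.1206
RM (Liu & Layland) bound for 2 tasks = 0.828427; compare with U = 55/456 (approx. 0.120614)
U <= bound, so schedulable by RM sufficient condition.

0.1206


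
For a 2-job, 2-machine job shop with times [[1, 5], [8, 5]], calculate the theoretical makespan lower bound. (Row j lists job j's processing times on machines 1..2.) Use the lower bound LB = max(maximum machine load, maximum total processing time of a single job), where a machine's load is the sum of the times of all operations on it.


Machine loads:
  Machine 1: 1 + 8 = 9
  Machine 2: 5 + 5 = 10
Max machine load = 10
Job totals:
  Job 1: 6
  Job 2: 13
Max job total = 13
Lower bound = max(10, 13) = 13

13


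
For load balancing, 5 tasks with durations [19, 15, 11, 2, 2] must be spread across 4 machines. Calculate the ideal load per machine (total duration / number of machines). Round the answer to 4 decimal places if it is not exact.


Total processing time = 19 + 15 + 11 + 2 + 2 = 49
Number of machines = 4
Ideal balanced load = 49 / 4 = 12.25

12.25


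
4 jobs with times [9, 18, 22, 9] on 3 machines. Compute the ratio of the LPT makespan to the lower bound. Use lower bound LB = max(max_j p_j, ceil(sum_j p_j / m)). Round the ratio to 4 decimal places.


LPT order: [22, 18, 9, 9]
Machine loads after assignment: [22, 18, 18]
LPT makespan = 22
Lower bound = max(max_job, ceil(total/3)) = max(22, 20) = 22
Ratio = 22 / 22 = 1.0

1.0


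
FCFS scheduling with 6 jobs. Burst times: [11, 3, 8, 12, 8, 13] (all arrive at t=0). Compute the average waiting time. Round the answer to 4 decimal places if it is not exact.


FCFS order (as given): [11, 3, 8, 12, 8, 13]
Waiting times:
  Job 1: wait = 0
  Job 2: wait = 11
  Job 3: wait = 14
  Job 4: wait = 22
  Job 5: wait = 34
  Job 6: wait = 42
Sum of waiting times = 123
Average waiting time = 123/6 = 20.5

20.5


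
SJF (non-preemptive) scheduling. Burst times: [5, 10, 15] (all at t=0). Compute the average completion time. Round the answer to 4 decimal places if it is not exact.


SJF order (ascending): [5, 10, 15]
Completion times:
  Job 1: burst=5, C=5
  Job 2: burst=10, C=15
  Job 3: burst=15, C=30
Average completion = 50/3 = 16.6667

16.6667


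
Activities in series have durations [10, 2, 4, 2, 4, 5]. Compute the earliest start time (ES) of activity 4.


Activity 4 starts after activities 1 through 3 complete.
Predecessor durations: [10, 2, 4]
ES = 10 + 2 + 4 = 16

16


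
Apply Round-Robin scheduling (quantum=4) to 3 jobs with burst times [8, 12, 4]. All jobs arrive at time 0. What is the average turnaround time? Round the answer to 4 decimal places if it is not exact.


Time quantum = 4
Execution trace:
  J1 runs 4 units, time = 4
  J2 runs 4 units, time = 8
  J3 runs 4 units, time = 12
  J1 runs 4 units, time = 16
  J2 runs 4 units, time = 20
  J2 runs 4 units, time = 24
Finish times: [16, 24, 12]
Average turnaround = 52/3 = 17.3333

17.3333


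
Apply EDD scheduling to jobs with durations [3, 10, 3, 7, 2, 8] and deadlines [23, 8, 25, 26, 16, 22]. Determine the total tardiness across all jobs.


Sort by due date (EDD order): [(10, 8), (2, 16), (8, 22), (3, 23), (3, 25), (7, 26)]
Compute completion times and tardiness:
  Job 1: p=10, d=8, C=10, tardiness=max(0,10-8)=2
  Job 2: p=2, d=16, C=12, tardiness=max(0,12-16)=0
  Job 3: p=8, d=22, C=20, tardiness=max(0,20-22)=0
  Job 4: p=3, d=23, C=23, tardiness=max(0,23-23)=0
  Job 5: p=3, d=25, C=26, tardiness=max(0,26-25)=1
  Job 6: p=7, d=26, C=33, tardiness=max(0,33-26)=7
Total tardiness = 10

10


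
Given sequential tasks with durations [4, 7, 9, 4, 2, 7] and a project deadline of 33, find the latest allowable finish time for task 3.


LF(activity 3) = deadline - sum of successor durations
Successors: activities 4 through 6 with durations [4, 2, 7]
Sum of successor durations = 13
LF = 33 - 13 = 20

20


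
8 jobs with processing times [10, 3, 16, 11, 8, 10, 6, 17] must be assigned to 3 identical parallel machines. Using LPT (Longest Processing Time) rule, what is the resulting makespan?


Sort jobs in decreasing order (LPT): [17, 16, 11, 10, 10, 8, 6, 3]
Assign each job to the least loaded machine:
  Machine 1: jobs [17, 8, 3], load = 28
  Machine 2: jobs [16, 10], load = 26
  Machine 3: jobs [11, 10, 6], load = 27
Makespan = max load = 28

28


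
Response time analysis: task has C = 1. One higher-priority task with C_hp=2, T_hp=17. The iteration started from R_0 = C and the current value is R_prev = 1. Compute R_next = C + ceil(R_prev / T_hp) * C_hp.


R_next = C + ceil(R_prev / T_hp) * C_hp
ceil(1 / 17) = ceil(0.0588) = 1
Interference = 1 * 2 = 2
R_next = 1 + 2 = 3

3


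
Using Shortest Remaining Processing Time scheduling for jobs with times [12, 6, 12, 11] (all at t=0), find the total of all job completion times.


Since all jobs arrive at t=0, SRPT equals SPT ordering.
SPT order: [6, 11, 12, 12]
Completion times:
  Job 1: p=6, C=6
  Job 2: p=11, C=17
  Job 3: p=12, C=29
  Job 4: p=12, C=41
Total completion time = 6 + 17 + 29 + 41 = 93

93


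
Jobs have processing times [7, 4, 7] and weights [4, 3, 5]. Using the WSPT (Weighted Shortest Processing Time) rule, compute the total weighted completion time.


Compute p/w ratios and sort ascending (WSPT): [(4, 3), (7, 5), (7, 4)]
Compute weighted completion times:
  Job (p=4,w=3): C=4, w*C=3*4=12
  Job (p=7,w=5): C=11, w*C=5*11=55
  Job (p=7,w=4): C=18, w*C=4*18=72
Total weighted completion time = 139

139


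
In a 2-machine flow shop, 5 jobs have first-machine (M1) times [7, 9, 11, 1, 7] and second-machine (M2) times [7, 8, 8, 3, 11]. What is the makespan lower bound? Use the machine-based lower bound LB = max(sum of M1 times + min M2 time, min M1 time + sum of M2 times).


LB1 = sum(M1 times) + min(M2 times) = 35 + 3 = 38
LB2 = min(M1 times) + sum(M2 times) = 1 + 37 = 38
Lower bound = max(LB1, LB2) = max(38, 38) = 38

38


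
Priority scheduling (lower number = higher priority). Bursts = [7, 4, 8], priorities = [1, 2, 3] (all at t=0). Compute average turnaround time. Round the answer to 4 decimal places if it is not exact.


Sort by priority (ascending = highest first):
Order: [(1, 7), (2, 4), (3, 8)]
Completion times:
  Priority 1, burst=7, C=7
  Priority 2, burst=4, C=11
  Priority 3, burst=8, C=19
Average turnaround = 37/3 = 12.3333

12.3333


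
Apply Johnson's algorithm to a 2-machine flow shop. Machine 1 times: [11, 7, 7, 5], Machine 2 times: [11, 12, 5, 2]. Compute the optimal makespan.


Apply Johnson's rule:
  Group 1 (a <= b): [(2, 7, 12), (1, 11, 11)]
  Group 2 (a > b): [(3, 7, 5), (4, 5, 2)]
Optimal job order: [2, 1, 3, 4]
Schedule:
  Job 2: M1 done at 7, M2 done at 19
  Job 1: M1 done at 18, M2 done at 30
  Job 3: M1 done at 25, M2 done at 35
  Job 4: M1 done at 30, M2 done at 37
Makespan = 37

37


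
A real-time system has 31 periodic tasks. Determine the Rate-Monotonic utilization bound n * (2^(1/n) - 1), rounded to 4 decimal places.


Compute 2^(1/31) = 1.0226114356
Subtract 1: 1.0226114356 - 1 = 0.0226114356
Multiply by n: 31 * 0.0226114356 = 0.7009545036
Round to 4 dp: 0.7010

0.7010


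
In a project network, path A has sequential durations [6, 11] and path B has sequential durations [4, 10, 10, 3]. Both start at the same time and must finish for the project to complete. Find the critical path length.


Path A total = 6 + 11 = 17
Path B total = 4 + 10 + 10 + 3 = 27
Critical path = longest path = max(17, 27) = 27

27


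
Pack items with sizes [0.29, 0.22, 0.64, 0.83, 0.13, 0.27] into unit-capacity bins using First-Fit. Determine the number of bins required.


Place items sequentially using First-Fit:
  Item 0.29 -> new Bin 1
  Item 0.22 -> Bin 1 (now 0.51)
  Item 0.64 -> new Bin 2
  Item 0.83 -> new Bin 3
  Item 0.13 -> Bin 1 (now 0.64)
  Item 0.27 -> Bin 1 (now 0.91)
Total bins used = 3

3


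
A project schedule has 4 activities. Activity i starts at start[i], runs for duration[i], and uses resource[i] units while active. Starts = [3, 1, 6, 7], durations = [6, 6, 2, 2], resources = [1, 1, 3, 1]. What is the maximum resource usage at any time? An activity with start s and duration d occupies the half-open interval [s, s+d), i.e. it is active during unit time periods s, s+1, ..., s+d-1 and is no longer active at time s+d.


Each activity i is active on [start_i, start_i + duration_i).
Compute total resource usage per time slot:
  t=0: active resources = [], total = 0
  t=1: active resources = [1], total = 1
  t=2: active resources = [1], total = 1
  t=3: active resources = [1, 1], total = 2
  t=4: active resources = [1, 1], total = 2
  t=5: active resources = [1, 1], total = 2
  t=6: active resources = [1, 1, 3], total = 5
  t=7: active resources = [1, 3, 1], total = 5
  t=8: active resources = [1, 1], total = 2
Peak resource demand = 5

5


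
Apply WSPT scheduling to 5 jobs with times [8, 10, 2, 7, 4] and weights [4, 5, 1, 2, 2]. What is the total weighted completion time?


Compute p/w ratios and sort ascending (WSPT): [(8, 4), (10, 5), (2, 1), (4, 2), (7, 2)]
Compute weighted completion times:
  Job (p=8,w=4): C=8, w*C=4*8=32
  Job (p=10,w=5): C=18, w*C=5*18=90
  Job (p=2,w=1): C=20, w*C=1*20=20
  Job (p=4,w=2): C=24, w*C=2*24=48
  Job (p=7,w=2): C=31, w*C=2*31=62
Total weighted completion time = 252

252


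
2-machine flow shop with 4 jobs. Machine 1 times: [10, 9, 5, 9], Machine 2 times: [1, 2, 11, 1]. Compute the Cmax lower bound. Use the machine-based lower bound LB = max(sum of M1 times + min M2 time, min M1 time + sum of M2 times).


LB1 = sum(M1 times) + min(M2 times) = 33 + 1 = 34
LB2 = min(M1 times) + sum(M2 times) = 5 + 15 = 20
Lower bound = max(LB1, LB2) = max(34, 20) = 34

34


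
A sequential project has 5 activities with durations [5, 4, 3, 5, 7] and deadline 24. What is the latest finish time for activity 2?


LF(activity 2) = deadline - sum of successor durations
Successors: activities 3 through 5 with durations [3, 5, 7]
Sum of successor durations = 15
LF = 24 - 15 = 9

9


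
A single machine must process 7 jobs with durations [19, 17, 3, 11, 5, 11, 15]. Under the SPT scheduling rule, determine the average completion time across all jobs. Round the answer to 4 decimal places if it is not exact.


Sort jobs by processing time (SPT order): [3, 5, 11, 11, 15, 17, 19]
Compute completion times sequentially:
  Job 1: processing = 3, completes at 3
  Job 2: processing = 5, completes at 8
  Job 3: processing = 11, completes at 19
  Job 4: processing = 11, completes at 30
  Job 5: processing = 15, completes at 45
  Job 6: processing = 17, completes at 62
  Job 7: processing = 19, completes at 81
Sum of completion times = 248
Average completion time = 248/7 = 35.4286

35.4286


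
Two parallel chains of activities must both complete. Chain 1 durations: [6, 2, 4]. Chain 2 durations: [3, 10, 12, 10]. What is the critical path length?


Path A total = 6 + 2 + 4 = 12
Path B total = 3 + 10 + 12 + 10 = 35
Critical path = longest path = max(12, 35) = 35

35


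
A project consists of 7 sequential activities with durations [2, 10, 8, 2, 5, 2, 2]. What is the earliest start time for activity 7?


Activity 7 starts after activities 1 through 6 complete.
Predecessor durations: [2, 10, 8, 2, 5, 2]
ES = 2 + 10 + 8 + 2 + 5 + 2 = 29

29


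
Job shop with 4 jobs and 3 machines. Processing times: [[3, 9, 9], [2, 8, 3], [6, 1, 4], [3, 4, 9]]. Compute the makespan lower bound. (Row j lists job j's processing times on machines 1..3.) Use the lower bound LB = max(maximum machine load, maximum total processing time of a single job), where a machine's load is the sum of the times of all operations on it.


Machine loads:
  Machine 1: 3 + 2 + 6 + 3 = 14
  Machine 2: 9 + 8 + 1 + 4 = 22
  Machine 3: 9 + 3 + 4 + 9 = 25
Max machine load = 25
Job totals:
  Job 1: 21
  Job 2: 13
  Job 3: 11
  Job 4: 16
Max job total = 21
Lower bound = max(25, 21) = 25

25


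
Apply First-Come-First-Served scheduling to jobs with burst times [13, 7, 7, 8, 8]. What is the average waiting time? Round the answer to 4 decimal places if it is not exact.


FCFS order (as given): [13, 7, 7, 8, 8]
Waiting times:
  Job 1: wait = 0
  Job 2: wait = 13
  Job 3: wait = 20
  Job 4: wait = 27
  Job 5: wait = 35
Sum of waiting times = 95
Average waiting time = 95/5 = 19.0

19.0


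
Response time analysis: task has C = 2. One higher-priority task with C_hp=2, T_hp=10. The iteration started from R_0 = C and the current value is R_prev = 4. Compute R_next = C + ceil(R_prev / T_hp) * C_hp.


R_next = C + ceil(R_prev / T_hp) * C_hp
ceil(4 / 10) = ceil(0.4) = 1
Interference = 1 * 2 = 2
R_next = 2 + 2 = 4
R_next = R_prev, so the iteration has converged (response time = 4).

4


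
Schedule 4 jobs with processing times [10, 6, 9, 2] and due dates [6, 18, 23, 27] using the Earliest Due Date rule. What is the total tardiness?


Sort by due date (EDD order): [(10, 6), (6, 18), (9, 23), (2, 27)]
Compute completion times and tardiness:
  Job 1: p=10, d=6, C=10, tardiness=max(0,10-6)=4
  Job 2: p=6, d=18, C=16, tardiness=max(0,16-18)=0
  Job 3: p=9, d=23, C=25, tardiness=max(0,25-23)=2
  Job 4: p=2, d=27, C=27, tardiness=max(0,27-27)=0
Total tardiness = 6

6


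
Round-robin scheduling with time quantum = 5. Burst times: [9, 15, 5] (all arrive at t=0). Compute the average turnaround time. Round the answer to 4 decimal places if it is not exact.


Time quantum = 5
Execution trace:
  J1 runs 5 units, time = 5
  J2 runs 5 units, time = 10
  J3 runs 5 units, time = 15
  J1 runs 4 units, time = 19
  J2 runs 5 units, time = 24
  J2 runs 5 units, time = 29
Finish times: [19, 29, 15]
Average turnaround = 63/3 = 21.0

21.0


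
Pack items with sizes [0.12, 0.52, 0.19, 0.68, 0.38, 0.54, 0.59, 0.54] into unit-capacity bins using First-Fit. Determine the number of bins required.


Place items sequentially using First-Fit:
  Item 0.12 -> new Bin 1
  Item 0.52 -> Bin 1 (now 0.64)
  Item 0.19 -> Bin 1 (now 0.83)
  Item 0.68 -> new Bin 2
  Item 0.38 -> new Bin 3
  Item 0.54 -> Bin 3 (now 0.92)
  Item 0.59 -> new Bin 4
  Item 0.54 -> new Bin 5
Total bins used = 5

5


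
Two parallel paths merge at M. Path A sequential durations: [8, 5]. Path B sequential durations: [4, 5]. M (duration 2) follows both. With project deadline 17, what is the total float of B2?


Forward pass: ES(B2) = sum of predecessors on chain B = 4
EF = ES + duration = 4 + 5 = 9
Backward pass: LF(M) = deadline = 17; LS(M) = 17 - 2 = 15
LF(B2) = LS(M) - sum(successors on chain B) = 15 - 0 = 15
LS = LF - duration = 15 - 5 = 10
Total float = LS - ES = 10 - 4 = 6

6


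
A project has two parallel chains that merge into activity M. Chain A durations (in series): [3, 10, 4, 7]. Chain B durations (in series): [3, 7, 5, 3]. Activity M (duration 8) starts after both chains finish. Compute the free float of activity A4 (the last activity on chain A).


ES(A4) = sum of predecessors on chain A = 17
EF(A4) = ES + duration = 17 + 7 = 24
Successor of A4 is M. ES(M) = max(sum(A), sum(B)) = max(24, 18) = 24
Free float = ES(successor) - EF(current) = 24 - 24 = 0

0


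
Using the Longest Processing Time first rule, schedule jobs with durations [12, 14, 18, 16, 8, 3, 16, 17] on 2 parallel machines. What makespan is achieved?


Sort jobs in decreasing order (LPT): [18, 17, 16, 16, 14, 12, 8, 3]
Assign each job to the least loaded machine:
  Machine 1: jobs [18, 16, 12, 8], load = 54
  Machine 2: jobs [17, 16, 14, 3], load = 50
Makespan = max load = 54

54


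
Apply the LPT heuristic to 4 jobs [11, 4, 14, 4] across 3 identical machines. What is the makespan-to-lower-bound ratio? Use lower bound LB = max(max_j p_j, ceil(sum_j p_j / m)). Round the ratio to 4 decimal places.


LPT order: [14, 11, 4, 4]
Machine loads after assignment: [14, 11, 8]
LPT makespan = 14
Lower bound = max(max_job, ceil(total/3)) = max(14, 11) = 14
Ratio = 14 / 14 = 1.0

1.0


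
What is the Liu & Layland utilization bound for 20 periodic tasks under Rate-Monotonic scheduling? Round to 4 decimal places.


Compute 2^(1/20) = 1.0352649238
Subtract 1: 1.0352649238 - 1 = 0.0352649238
Multiply by n: 20 * 0.0352649238 = 0.7052984760
Round to 4 dp: 0.7053

0.7053


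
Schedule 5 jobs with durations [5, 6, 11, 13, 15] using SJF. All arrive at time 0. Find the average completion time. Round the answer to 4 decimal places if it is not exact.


SJF order (ascending): [5, 6, 11, 13, 15]
Completion times:
  Job 1: burst=5, C=5
  Job 2: burst=6, C=11
  Job 3: burst=11, C=22
  Job 4: burst=13, C=35
  Job 5: burst=15, C=50
Average completion = 123/5 = 24.6

24.6


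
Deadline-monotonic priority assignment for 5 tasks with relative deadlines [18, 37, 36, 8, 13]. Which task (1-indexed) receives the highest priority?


Sort tasks by relative deadline (ascending):
  Task 4: deadline = 8
  Task 5: deadline = 13
  Task 1: deadline = 18
  Task 3: deadline = 36
  Task 2: deadline = 37
Priority order (highest first): [4, 5, 1, 3, 2]
Highest priority task = 4

4


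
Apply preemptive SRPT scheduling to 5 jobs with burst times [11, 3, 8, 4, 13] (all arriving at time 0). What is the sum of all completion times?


Since all jobs arrive at t=0, SRPT equals SPT ordering.
SPT order: [3, 4, 8, 11, 13]
Completion times:
  Job 1: p=3, C=3
  Job 2: p=4, C=7
  Job 3: p=8, C=15
  Job 4: p=11, C=26
  Job 5: p=13, C=39
Total completion time = 3 + 7 + 15 + 26 + 39 = 90

90


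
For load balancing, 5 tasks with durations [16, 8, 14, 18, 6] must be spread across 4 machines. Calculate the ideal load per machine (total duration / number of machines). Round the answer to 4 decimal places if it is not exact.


Total processing time = 16 + 8 + 14 + 18 + 6 = 62
Number of machines = 4
Ideal balanced load = 62 / 4 = 15.5

15.5


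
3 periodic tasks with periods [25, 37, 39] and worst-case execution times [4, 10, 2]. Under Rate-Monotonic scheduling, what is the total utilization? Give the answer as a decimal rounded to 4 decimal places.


Compute individual utilizations (exact fractions):
  Task 1: C/T = 4/25 (approx. 0.16)
  Task 2: C/T = 10/37 (approx. 0.2703)
  Task 3: C/T = 2/39 (approx. 0.0513)
Total utilization U = 4/25 + 10/37 + 2/39 = 17372/36075
Rounded to 4 decimal places: U = 0.4816
RM (Liu & Layland) bound for 3 tasks = 0.779763; compare with U = 17372/36075 (approx. 0.481552)
U <= bound, so schedulable by RM sufficient condition.

0.4816


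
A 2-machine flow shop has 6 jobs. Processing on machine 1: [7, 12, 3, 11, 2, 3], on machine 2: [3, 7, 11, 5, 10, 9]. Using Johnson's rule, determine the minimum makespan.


Apply Johnson's rule:
  Group 1 (a <= b): [(5, 2, 10), (3, 3, 11), (6, 3, 9)]
  Group 2 (a > b): [(2, 12, 7), (4, 11, 5), (1, 7, 3)]
Optimal job order: [5, 3, 6, 2, 4, 1]
Schedule:
  Job 5: M1 done at 2, M2 done at 12
  Job 3: M1 done at 5, M2 done at 23
  Job 6: M1 done at 8, M2 done at 32
  Job 2: M1 done at 20, M2 done at 39
  Job 4: M1 done at 31, M2 done at 44
  Job 1: M1 done at 38, M2 done at 47
Makespan = 47

47


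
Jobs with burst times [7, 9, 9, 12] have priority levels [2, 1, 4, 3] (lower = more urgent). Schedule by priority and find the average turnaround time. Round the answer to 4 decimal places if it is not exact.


Sort by priority (ascending = highest first):
Order: [(1, 9), (2, 7), (3, 12), (4, 9)]
Completion times:
  Priority 1, burst=9, C=9
  Priority 2, burst=7, C=16
  Priority 3, burst=12, C=28
  Priority 4, burst=9, C=37
Average turnaround = 90/4 = 22.5

22.5


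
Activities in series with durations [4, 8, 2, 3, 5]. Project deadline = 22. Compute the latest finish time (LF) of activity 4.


LF(activity 4) = deadline - sum of successor durations
Successors: activities 5 through 5 with durations [5]
Sum of successor durations = 5
LF = 22 - 5 = 17

17


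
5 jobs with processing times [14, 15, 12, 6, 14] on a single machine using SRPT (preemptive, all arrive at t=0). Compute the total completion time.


Since all jobs arrive at t=0, SRPT equals SPT ordering.
SPT order: [6, 12, 14, 14, 15]
Completion times:
  Job 1: p=6, C=6
  Job 2: p=12, C=18
  Job 3: p=14, C=32
  Job 4: p=14, C=46
  Job 5: p=15, C=61
Total completion time = 6 + 18 + 32 + 46 + 61 = 163

163


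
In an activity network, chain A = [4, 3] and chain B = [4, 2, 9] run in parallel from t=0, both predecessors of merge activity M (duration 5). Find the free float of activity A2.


ES(A2) = sum of predecessors on chain A = 4
EF(A2) = ES + duration = 4 + 3 = 7
Successor of A2 is M. ES(M) = max(sum(A), sum(B)) = max(7, 15) = 15
Free float = ES(successor) - EF(current) = 15 - 7 = 8

8


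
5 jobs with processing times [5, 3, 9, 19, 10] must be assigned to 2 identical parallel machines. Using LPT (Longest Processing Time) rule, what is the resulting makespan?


Sort jobs in decreasing order (LPT): [19, 10, 9, 5, 3]
Assign each job to the least loaded machine:
  Machine 1: jobs [19, 5], load = 24
  Machine 2: jobs [10, 9, 3], load = 22
Makespan = max load = 24

24


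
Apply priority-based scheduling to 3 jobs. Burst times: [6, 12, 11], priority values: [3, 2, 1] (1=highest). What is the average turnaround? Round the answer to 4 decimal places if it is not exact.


Sort by priority (ascending = highest first):
Order: [(1, 11), (2, 12), (3, 6)]
Completion times:
  Priority 1, burst=11, C=11
  Priority 2, burst=12, C=23
  Priority 3, burst=6, C=29
Average turnaround = 63/3 = 21.0

21.0


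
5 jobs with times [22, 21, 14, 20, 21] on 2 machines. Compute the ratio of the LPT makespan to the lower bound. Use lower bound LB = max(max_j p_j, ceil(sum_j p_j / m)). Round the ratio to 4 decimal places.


LPT order: [22, 21, 21, 20, 14]
Machine loads after assignment: [56, 42]
LPT makespan = 56
Lower bound = max(max_job, ceil(total/2)) = max(22, 49) = 49
Ratio = 56 / 49 = 1.1429

1.1429


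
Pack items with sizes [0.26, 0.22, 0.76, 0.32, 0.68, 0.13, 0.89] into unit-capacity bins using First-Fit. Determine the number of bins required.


Place items sequentially using First-Fit:
  Item 0.26 -> new Bin 1
  Item 0.22 -> Bin 1 (now 0.48)
  Item 0.76 -> new Bin 2
  Item 0.32 -> Bin 1 (now 0.8)
  Item 0.68 -> new Bin 3
  Item 0.13 -> Bin 1 (now 0.93)
  Item 0.89 -> new Bin 4
Total bins used = 4

4


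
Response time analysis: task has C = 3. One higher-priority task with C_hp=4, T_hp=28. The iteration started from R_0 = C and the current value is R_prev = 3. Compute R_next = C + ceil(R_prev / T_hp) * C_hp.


R_next = C + ceil(R_prev / T_hp) * C_hp
ceil(3 / 28) = ceil(0.1071) = 1
Interference = 1 * 4 = 4
R_next = 3 + 4 = 7

7


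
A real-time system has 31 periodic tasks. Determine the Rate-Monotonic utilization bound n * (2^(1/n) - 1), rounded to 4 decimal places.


Compute 2^(1/31) = 1.0226114356
Subtract 1: 1.0226114356 - 1 = 0.0226114356
Multiply by n: 31 * 0.0226114356 = 0.7009545036
Round to 4 dp: 0.7010

0.7010


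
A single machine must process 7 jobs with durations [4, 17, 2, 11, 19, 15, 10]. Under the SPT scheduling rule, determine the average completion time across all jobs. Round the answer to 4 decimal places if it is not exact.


Sort jobs by processing time (SPT order): [2, 4, 10, 11, 15, 17, 19]
Compute completion times sequentially:
  Job 1: processing = 2, completes at 2
  Job 2: processing = 4, completes at 6
  Job 3: processing = 10, completes at 16
  Job 4: processing = 11, completes at 27
  Job 5: processing = 15, completes at 42
  Job 6: processing = 17, completes at 59
  Job 7: processing = 19, completes at 78
Sum of completion times = 230
Average completion time = 230/7 = 32.8571

32.8571


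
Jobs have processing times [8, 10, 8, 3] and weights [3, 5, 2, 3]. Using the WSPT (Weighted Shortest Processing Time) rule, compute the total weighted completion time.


Compute p/w ratios and sort ascending (WSPT): [(3, 3), (10, 5), (8, 3), (8, 2)]
Compute weighted completion times:
  Job (p=3,w=3): C=3, w*C=3*3=9
  Job (p=10,w=5): C=13, w*C=5*13=65
  Job (p=8,w=3): C=21, w*C=3*21=63
  Job (p=8,w=2): C=29, w*C=2*29=58
Total weighted completion time = 195

195


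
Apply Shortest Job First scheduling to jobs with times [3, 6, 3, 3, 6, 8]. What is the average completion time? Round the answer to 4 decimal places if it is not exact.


SJF order (ascending): [3, 3, 3, 6, 6, 8]
Completion times:
  Job 1: burst=3, C=3
  Job 2: burst=3, C=6
  Job 3: burst=3, C=9
  Job 4: burst=6, C=15
  Job 5: burst=6, C=21
  Job 6: burst=8, C=29
Average completion = 83/6 = 13.8333

13.8333


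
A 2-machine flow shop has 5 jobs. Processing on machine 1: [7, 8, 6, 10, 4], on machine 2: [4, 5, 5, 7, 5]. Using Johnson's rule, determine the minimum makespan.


Apply Johnson's rule:
  Group 1 (a <= b): [(5, 4, 5)]
  Group 2 (a > b): [(4, 10, 7), (2, 8, 5), (3, 6, 5), (1, 7, 4)]
Optimal job order: [5, 4, 2, 3, 1]
Schedule:
  Job 5: M1 done at 4, M2 done at 9
  Job 4: M1 done at 14, M2 done at 21
  Job 2: M1 done at 22, M2 done at 27
  Job 3: M1 done at 28, M2 done at 33
  Job 1: M1 done at 35, M2 done at 39
Makespan = 39

39


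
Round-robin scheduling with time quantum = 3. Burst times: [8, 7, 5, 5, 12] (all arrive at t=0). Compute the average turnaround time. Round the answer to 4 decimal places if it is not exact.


Time quantum = 3
Execution trace:
  J1 runs 3 units, time = 3
  J2 runs 3 units, time = 6
  J3 runs 3 units, time = 9
  J4 runs 3 units, time = 12
  J5 runs 3 units, time = 15
  J1 runs 3 units, time = 18
  J2 runs 3 units, time = 21
  J3 runs 2 units, time = 23
  J4 runs 2 units, time = 25
  J5 runs 3 units, time = 28
  J1 runs 2 units, time = 30
  J2 runs 1 units, time = 31
  J5 runs 3 units, time = 34
  J5 runs 3 units, time = 37
Finish times: [30, 31, 23, 25, 37]
Average turnaround = 146/5 = 29.2

29.2


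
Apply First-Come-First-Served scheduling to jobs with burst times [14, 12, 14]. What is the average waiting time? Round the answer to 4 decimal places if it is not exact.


FCFS order (as given): [14, 12, 14]
Waiting times:
  Job 1: wait = 0
  Job 2: wait = 14
  Job 3: wait = 26
Sum of waiting times = 40
Average waiting time = 40/3 = 13.3333

13.3333


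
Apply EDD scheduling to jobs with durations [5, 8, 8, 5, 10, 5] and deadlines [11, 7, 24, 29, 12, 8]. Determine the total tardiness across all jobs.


Sort by due date (EDD order): [(8, 7), (5, 8), (5, 11), (10, 12), (8, 24), (5, 29)]
Compute completion times and tardiness:
  Job 1: p=8, d=7, C=8, tardiness=max(0,8-7)=1
  Job 2: p=5, d=8, C=13, tardiness=max(0,13-8)=5
  Job 3: p=5, d=11, C=18, tardiness=max(0,18-11)=7
  Job 4: p=10, d=12, C=28, tardiness=max(0,28-12)=16
  Job 5: p=8, d=24, C=36, tardiness=max(0,36-24)=12
  Job 6: p=5, d=29, C=41, tardiness=max(0,41-29)=12
Total tardiness = 53

53


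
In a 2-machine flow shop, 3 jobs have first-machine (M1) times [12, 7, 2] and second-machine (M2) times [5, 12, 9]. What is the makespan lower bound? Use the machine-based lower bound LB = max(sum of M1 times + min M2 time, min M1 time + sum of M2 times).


LB1 = sum(M1 times) + min(M2 times) = 21 + 5 = 26
LB2 = min(M1 times) + sum(M2 times) = 2 + 26 = 28
Lower bound = max(LB1, LB2) = max(26, 28) = 28

28


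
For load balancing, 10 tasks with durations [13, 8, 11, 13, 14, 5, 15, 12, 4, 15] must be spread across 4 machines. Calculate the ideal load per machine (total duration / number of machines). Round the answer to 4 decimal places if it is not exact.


Total processing time = 13 + 8 + 11 + 13 + 14 + 5 + 15 + 12 + 4 + 15 = 110
Number of machines = 4
Ideal balanced load = 110 / 4 = 27.5

27.5
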